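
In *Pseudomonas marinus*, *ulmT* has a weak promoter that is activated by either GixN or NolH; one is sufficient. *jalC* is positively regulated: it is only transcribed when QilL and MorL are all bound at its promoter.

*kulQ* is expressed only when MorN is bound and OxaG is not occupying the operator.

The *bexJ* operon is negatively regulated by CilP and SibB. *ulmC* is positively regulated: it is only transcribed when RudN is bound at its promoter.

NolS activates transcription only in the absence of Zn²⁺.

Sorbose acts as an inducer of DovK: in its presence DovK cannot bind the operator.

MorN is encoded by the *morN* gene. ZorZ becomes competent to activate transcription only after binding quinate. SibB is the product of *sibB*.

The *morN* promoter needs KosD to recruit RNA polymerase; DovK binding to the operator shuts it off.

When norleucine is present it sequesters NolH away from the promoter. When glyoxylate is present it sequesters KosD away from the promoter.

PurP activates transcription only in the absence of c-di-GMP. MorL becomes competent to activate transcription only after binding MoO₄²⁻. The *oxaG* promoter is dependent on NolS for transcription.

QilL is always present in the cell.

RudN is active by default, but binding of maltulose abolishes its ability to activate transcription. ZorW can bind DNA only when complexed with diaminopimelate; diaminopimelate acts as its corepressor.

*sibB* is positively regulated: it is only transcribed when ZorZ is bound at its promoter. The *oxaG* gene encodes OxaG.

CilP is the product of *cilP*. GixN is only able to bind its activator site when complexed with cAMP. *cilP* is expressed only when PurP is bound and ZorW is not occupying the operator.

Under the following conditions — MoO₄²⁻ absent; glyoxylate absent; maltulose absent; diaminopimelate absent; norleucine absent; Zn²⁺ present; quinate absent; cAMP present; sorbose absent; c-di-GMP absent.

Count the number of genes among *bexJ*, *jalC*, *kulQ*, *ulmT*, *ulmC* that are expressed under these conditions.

Diaminopimelate is absent, so ZorW is inactive.
c-di-GMP is absent, so PurP is active.
No repressor is bound and PurP is active, so *cilP* is transcribed.
So CilP is produced and active.
Quinate is absent, so ZorZ is inactive.
Required activator ZorZ is absent, so *sibB* is not transcribed.
So SibB is not produced.
With repressor CilP bound, *bexJ* is not transcribed.
→ *bexJ* is OFF.
QilL is produced constitutively and is active.
MoO₄²⁻ is absent, so MorL is inactive.
Required activator MorL is absent, so *jalC* is not transcribed.
→ *jalC* is OFF.
Sorbose is absent, so DovK is active.
Glyoxylate is absent, so KosD is active.
With repressor DovK bound, *morN* is not transcribed.
So MorN is not produced.
Zn²⁺ is present, so NolS is inactive.
Required activator NolS is absent, so *oxaG* is not transcribed.
So OxaG is not produced.
Required activator MorN is absent, so *kulQ* is not transcribed.
→ *kulQ* is OFF.
cAMP is present, so GixN is active.
Norleucine is absent, so NolH is active.
Activator GixN is present, so *ulmT* is transcribed.
→ *ulmT* is ON.
Maltulose is absent, so RudN is active.
No repressor is bound and RudN is active, so *ulmC* is transcribed.
→ *ulmC* is ON.
2 of the 5 genes are transcribed.

2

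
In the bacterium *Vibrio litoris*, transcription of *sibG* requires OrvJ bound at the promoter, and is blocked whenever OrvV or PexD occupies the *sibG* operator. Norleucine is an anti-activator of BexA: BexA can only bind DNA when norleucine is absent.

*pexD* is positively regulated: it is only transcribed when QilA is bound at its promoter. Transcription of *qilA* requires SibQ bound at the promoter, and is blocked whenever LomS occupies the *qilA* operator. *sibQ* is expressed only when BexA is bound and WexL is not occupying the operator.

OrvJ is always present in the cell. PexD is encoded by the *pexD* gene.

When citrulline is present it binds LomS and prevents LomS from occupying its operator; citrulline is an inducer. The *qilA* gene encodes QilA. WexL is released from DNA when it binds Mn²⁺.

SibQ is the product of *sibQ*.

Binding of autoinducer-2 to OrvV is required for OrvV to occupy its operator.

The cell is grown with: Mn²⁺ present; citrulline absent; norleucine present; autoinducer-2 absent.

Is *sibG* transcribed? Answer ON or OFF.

OrvJ is produced constitutively and is active.
Autoinducer-2 is absent, so OrvV is inactive.
Citrulline is absent, so LomS is active.
Norleucine is present, so BexA is inactive.
Mn²⁺ is present, so WexL is inactive.
Required activator BexA is absent, so *sibQ* is not transcribed.
So SibQ is not produced.
With repressor LomS bound, *qilA* is not transcribed.
So QilA is not produced.
Required activator QilA is absent, so *pexD* is not transcribed.
So PexD is not produced.
No repressor is bound and OrvJ is active, so *sibG* is transcribed.

ON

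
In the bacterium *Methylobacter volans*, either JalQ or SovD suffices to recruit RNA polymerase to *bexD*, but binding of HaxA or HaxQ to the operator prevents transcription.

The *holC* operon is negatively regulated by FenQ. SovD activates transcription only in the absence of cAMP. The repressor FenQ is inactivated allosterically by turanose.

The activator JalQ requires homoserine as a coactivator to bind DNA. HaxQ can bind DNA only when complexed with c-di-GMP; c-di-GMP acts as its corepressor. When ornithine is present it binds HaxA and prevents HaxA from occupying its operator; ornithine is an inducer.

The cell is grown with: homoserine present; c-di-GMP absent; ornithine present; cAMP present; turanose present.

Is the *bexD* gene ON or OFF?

Homoserine is present, so JalQ is active.
Ornithine is present, so HaxA is inactive.
cAMP is present, so SovD is inactive.
c-di-GMP is absent, so HaxQ is inactive.
Activator JalQ is present, so *bexD* is transcribed.

ON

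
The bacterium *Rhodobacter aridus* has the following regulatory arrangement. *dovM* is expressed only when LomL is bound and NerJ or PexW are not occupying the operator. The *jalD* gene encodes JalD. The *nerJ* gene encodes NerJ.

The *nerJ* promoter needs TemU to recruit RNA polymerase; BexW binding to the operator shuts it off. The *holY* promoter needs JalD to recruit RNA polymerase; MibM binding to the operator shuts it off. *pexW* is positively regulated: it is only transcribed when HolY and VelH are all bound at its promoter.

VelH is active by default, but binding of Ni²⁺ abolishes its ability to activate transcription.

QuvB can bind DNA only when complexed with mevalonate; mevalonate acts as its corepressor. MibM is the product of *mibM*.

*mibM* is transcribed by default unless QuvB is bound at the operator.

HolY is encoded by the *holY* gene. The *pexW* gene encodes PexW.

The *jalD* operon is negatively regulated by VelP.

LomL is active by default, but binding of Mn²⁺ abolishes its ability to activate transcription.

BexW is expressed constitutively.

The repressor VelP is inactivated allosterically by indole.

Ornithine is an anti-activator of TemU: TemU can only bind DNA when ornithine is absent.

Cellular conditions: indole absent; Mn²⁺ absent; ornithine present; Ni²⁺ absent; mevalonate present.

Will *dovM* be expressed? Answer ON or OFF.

Ornithine is present, so TemU is inactive.
BexW is produced constitutively and is active.
With repressor BexW bound, *nerJ* is not transcribed.
So NerJ is not produced.
Mn²⁺ is absent, so LomL is active.
Indole is absent, so VelP is active.
With repressor VelP bound, *jalD* is not transcribed.
So JalD is not produced.
Mevalonate is present, so QuvB is active.
With repressor QuvB bound, *mibM* is not transcribed.
So MibM is not produced.
Required activator JalD is absent, so *holY* is not transcribed.
So HolY is not produced.
Ni²⁺ is absent, so VelH is active.
Required activator HolY is absent, so *pexW* is not transcribed.
So PexW is not produced.
No repressor is bound and LomL is active, so *dovM* is transcribed.

ON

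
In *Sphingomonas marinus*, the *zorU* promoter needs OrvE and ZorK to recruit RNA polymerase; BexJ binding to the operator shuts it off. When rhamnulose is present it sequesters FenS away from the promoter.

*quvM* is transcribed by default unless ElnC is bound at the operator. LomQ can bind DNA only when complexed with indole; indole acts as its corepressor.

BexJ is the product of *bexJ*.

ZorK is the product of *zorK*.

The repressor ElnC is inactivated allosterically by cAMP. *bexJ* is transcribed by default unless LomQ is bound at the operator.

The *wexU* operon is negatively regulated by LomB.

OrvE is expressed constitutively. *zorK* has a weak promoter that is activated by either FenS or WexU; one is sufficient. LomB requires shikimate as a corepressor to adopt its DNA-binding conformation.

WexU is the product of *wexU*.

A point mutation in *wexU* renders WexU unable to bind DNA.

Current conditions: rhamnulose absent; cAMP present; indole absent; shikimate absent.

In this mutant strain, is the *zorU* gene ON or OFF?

OFF

Indole is absent, so LomQ is inactive.
With no repressor bound, *bexJ* is transcribed.
So BexJ is produced and active.
OrvE is produced constitutively and is active.
Rhamnulose is absent, so FenS is active.
WexU is non-functional in this strain, so it has no effect.
Activator FenS is present, so *zorK* is transcribed.
So ZorK is produced and active.
With repressor BexJ bound, *zorU* is not transcribed.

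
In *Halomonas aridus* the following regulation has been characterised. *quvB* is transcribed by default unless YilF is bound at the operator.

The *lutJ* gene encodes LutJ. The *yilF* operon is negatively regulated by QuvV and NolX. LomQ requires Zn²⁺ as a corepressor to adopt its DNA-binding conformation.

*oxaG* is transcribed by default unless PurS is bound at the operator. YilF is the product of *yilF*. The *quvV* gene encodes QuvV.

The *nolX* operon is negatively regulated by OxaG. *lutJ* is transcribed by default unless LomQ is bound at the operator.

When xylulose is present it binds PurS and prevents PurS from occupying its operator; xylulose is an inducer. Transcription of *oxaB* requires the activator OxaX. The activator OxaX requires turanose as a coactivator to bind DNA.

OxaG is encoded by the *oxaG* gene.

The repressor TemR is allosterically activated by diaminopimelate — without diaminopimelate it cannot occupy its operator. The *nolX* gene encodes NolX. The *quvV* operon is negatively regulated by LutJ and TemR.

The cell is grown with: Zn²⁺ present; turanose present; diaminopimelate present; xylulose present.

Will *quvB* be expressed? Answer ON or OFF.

Zn²⁺ is present, so LomQ is active.
With repressor LomQ bound, *lutJ* is not transcribed.
So LutJ is not produced.
Diaminopimelate is present, so TemR is active.
With repressor TemR bound, *quvV* is not transcribed.
So QuvV is not produced.
Xylulose is present, so PurS is inactive.
With no repressor bound, *oxaG* is transcribed.
So OxaG is produced and active.
With repressor OxaG bound, *nolX* is not transcribed.
So NolX is not produced.
With no repressor bound, *yilF* is transcribed.
So YilF is produced and active.
With repressor YilF bound, *quvB* is not transcribed.

OFF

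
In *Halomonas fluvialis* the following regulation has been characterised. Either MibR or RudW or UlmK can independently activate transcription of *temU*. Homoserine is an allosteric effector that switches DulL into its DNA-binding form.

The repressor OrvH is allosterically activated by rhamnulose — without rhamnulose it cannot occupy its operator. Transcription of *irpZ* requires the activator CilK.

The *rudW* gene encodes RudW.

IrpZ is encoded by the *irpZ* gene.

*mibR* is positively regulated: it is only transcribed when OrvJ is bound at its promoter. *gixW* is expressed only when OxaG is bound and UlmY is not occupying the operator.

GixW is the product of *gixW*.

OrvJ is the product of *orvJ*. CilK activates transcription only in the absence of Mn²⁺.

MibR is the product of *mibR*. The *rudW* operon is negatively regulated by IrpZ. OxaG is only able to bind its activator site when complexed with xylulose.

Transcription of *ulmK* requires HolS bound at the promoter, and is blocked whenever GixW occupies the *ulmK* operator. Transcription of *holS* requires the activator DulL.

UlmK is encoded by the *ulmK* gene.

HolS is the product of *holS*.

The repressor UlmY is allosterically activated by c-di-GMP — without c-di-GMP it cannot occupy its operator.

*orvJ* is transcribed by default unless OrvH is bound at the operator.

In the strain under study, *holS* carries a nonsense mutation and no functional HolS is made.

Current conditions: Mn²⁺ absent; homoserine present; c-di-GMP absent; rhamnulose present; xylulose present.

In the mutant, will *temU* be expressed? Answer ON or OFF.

OFF

Rhamnulose is present, so OrvH is active.
With repressor OrvH bound, *orvJ* is not transcribed.
So OrvJ is not produced.
Required activator OrvJ is absent, so *mibR* is not transcribed.
So MibR is not produced.
Mn²⁺ is absent, so CilK is active.
No repressor is bound and CilK is active, so *irpZ* is transcribed.
So IrpZ is produced and active.
With repressor IrpZ bound, *rudW* is not transcribed.
So RudW is not produced.
HolS is non-functional in this strain, so it has no effect.
c-di-GMP is absent, so UlmY is inactive.
Xylulose is present, so OxaG is active.
No repressor is bound and OxaG is active, so *gixW* is transcribed.
So GixW is produced and active.
With repressor GixW bound, *ulmK* is not transcribed.
So UlmK is not produced.
No activator is available at the *temU* promoter, so *temU* is not transcribed.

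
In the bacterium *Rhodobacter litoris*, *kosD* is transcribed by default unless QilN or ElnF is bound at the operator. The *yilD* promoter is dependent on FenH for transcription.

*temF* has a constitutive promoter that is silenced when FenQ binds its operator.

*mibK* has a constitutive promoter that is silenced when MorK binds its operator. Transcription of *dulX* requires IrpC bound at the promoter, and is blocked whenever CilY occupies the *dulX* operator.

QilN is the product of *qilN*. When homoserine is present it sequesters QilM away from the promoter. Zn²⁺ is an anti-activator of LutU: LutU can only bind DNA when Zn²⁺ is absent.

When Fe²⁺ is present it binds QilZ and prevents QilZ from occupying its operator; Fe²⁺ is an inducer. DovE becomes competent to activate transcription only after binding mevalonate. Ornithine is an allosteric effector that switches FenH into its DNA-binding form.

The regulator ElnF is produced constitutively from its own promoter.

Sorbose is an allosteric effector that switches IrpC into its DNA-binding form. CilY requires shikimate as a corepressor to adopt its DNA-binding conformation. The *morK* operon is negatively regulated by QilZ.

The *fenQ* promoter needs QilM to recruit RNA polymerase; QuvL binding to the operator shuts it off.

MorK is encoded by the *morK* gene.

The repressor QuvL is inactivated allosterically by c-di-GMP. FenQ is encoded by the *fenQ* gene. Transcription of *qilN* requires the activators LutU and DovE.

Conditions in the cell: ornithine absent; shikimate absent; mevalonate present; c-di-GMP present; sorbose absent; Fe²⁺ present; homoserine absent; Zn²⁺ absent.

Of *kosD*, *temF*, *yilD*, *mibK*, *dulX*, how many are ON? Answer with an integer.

Zn²⁺ is absent, so LutU is active.
Mevalonate is present, so DovE is active.
No repressor is bound and LutU and DovE are active, so *qilN* is transcribed.
So QilN is produced and active.
ElnF is produced constitutively and is active.
With repressor QilN bound, *kosD* is not transcribed.
→ *kosD* is OFF.
c-di-GMP is present, so QuvL is inactive.
Homoserine is absent, so QilM is active.
No repressor is bound and QilM is active, so *fenQ* is transcribed.
So FenQ is produced and active.
With repressor FenQ bound, *temF* is not transcribed.
→ *temF* is OFF.
Ornithine is absent, so FenH is inactive.
Required activator FenH is absent, so *yilD* is not transcribed.
→ *yilD* is OFF.
Fe²⁺ is present, so QilZ is inactive.
With no repressor bound, *morK* is transcribed.
So MorK is produced and active.
With repressor MorK bound, *mibK* is not transcribed.
→ *mibK* is OFF.
Shikimate is absent, so CilY is inactive.
Sorbose is absent, so IrpC is inactive.
Required activator IrpC is absent, so *dulX* is not transcribed.
→ *dulX* is OFF.
0 of the 5 genes are transcribed.

0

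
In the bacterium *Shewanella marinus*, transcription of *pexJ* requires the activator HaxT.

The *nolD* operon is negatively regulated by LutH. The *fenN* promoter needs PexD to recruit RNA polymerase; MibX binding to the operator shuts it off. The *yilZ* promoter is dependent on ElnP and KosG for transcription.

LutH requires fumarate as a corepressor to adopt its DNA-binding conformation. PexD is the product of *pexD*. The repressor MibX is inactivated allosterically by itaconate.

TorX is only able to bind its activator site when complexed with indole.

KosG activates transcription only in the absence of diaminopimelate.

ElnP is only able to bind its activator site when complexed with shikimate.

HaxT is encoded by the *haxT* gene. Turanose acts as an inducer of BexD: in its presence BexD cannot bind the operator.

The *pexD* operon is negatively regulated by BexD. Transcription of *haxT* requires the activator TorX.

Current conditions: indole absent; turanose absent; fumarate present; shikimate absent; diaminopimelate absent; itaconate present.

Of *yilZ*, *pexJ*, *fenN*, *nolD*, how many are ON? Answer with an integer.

0

Shikimate is absent, so ElnP is inactive.
Diaminopimelate is absent, so KosG is active.
Required activator ElnP is absent, so *yilZ* is not transcribed.
→ *yilZ* is OFF.
Indole is absent, so TorX is inactive.
Required activator TorX is absent, so *haxT* is not transcribed.
So HaxT is not produced.
Required activator HaxT is absent, so *pexJ* is not transcribed.
→ *pexJ* is OFF.
Itaconate is present, so MibX is inactive.
Turanose is absent, so BexD is active.
With repressor BexD bound, *pexD* is not transcribed.
So PexD is not produced.
Required activator PexD is absent, so *fenN* is not transcribed.
→ *fenN* is OFF.
Fumarate is present, so LutH is active.
With repressor LutH bound, *nolD* is not transcribed.
→ *nolD* is OFF.
0 of the 4 genes are transcribed.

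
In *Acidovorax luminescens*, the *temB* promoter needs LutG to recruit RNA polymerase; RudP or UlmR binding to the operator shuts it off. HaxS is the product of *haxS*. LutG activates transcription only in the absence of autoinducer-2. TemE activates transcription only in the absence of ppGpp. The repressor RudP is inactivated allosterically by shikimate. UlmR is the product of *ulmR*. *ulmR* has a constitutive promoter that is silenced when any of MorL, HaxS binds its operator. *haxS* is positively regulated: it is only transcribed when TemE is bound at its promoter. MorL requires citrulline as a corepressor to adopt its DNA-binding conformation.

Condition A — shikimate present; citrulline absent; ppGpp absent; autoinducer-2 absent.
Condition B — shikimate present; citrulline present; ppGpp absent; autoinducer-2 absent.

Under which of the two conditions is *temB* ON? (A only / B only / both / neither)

Condition A:
Shikimate is present, so RudP is inactive.
Citrulline is absent, so MorL is inactive.
ppGpp is absent, so TemE is active.
No repressor is bound and TemE is active, so *haxS* is transcribed.
So HaxS is produced and active.
With repressor HaxS bound, *ulmR* is not transcribed.
So UlmR is not produced.
Autoinducer-2 is absent, so LutG is active.
No repressor is bound and LutG is active, so *temB* is transcribed.
→ *temB* is ON in A.
Condition B:
Shikimate is present, so RudP is inactive.
Citrulline is present, so MorL is active.
ppGpp is absent, so TemE is active.
No repressor is bound and TemE is active, so *haxS* is transcribed.
So HaxS is produced and active.
With repressor MorL bound, *ulmR* is not transcribed.
So UlmR is not produced.
Autoinducer-2 is absent, so LutG is active.
No repressor is bound and LutG is active, so *temB* is transcribed.
→ *temB* is ON in B.

both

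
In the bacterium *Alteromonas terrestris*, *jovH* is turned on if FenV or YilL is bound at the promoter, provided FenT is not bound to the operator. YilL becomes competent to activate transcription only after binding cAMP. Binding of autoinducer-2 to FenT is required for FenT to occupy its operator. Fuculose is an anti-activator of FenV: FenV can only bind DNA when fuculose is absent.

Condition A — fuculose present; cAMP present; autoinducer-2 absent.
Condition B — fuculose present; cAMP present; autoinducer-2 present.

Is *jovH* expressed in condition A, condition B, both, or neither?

Condition A:
Fuculose is present, so FenV is inactive.
cAMP is present, so YilL is active.
Autoinducer-2 is absent, so FenT is inactive.
Activator YilL is present, so *jovH* is transcribed.
→ *jovH* is ON in A.
Condition B:
Fuculose is present, so FenV is inactive.
cAMP is present, so YilL is active.
Autoinducer-2 is present, so FenT is active.
With repressor FenT bound, *jovH* is not transcribed.
→ *jovH* is OFF in B.

A only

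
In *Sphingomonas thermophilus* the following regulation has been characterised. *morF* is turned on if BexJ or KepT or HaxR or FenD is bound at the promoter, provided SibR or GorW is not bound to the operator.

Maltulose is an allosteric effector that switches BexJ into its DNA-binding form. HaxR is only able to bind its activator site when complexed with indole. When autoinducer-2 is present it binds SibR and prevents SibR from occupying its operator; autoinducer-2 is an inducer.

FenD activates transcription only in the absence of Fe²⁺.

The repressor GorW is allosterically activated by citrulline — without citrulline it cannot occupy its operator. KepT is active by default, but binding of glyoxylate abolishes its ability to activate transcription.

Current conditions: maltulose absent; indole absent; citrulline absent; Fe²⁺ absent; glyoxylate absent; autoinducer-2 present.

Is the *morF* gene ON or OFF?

ON

Maltulose is absent, so BexJ is inactive.
Glyoxylate is absent, so KepT is active.
Autoinducer-2 is present, so SibR is inactive.
Indole is absent, so HaxR is inactive.
Fe²⁺ is absent, so FenD is active.
Citrulline is absent, so GorW is inactive.
Activator KepT is present, so *morF* is transcribed.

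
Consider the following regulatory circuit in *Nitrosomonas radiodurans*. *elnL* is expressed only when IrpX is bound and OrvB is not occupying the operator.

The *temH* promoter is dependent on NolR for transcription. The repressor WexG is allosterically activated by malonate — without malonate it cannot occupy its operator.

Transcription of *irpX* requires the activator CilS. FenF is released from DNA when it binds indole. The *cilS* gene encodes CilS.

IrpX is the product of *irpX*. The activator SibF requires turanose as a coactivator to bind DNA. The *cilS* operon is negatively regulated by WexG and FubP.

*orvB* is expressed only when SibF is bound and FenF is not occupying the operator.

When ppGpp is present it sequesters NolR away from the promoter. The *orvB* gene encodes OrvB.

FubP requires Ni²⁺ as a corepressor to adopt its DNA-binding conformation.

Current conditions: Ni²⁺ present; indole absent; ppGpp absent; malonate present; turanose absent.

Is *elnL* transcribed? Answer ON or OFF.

Indole is absent, so FenF is active.
Turanose is absent, so SibF is inactive.
With repressor FenF bound, *orvB* is not transcribed.
So OrvB is not produced.
Malonate is present, so WexG is active.
Ni²⁺ is present, so FubP is active.
With repressor WexG bound, *cilS* is not transcribed.
So CilS is not produced.
Required activator CilS is absent, so *irpX* is not transcribed.
So IrpX is not produced.
Required activator IrpX is absent, so *elnL* is not transcribed.

OFF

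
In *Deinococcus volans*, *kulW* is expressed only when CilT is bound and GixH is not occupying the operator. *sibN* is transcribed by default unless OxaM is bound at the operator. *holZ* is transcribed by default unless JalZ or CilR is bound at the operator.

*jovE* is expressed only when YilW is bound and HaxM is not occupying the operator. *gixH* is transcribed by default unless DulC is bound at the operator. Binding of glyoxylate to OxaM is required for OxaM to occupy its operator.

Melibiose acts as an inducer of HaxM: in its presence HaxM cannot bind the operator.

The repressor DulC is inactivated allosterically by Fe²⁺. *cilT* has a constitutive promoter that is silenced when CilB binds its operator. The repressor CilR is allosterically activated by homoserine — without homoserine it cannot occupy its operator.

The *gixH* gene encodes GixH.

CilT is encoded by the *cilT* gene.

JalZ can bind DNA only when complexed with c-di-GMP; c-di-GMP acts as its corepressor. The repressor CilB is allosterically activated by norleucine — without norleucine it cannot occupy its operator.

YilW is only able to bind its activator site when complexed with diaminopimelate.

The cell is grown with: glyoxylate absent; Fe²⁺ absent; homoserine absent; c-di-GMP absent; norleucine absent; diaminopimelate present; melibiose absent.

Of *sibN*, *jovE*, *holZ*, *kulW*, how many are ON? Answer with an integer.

3

Glyoxylate is absent, so OxaM is inactive.
With no repressor bound, *sibN* is transcribed.
→ *sibN* is ON.
Melibiose is absent, so HaxM is active.
Diaminopimelate is present, so YilW is active.
With repressor HaxM bound, *jovE* is not transcribed.
→ *jovE* is OFF.
c-di-GMP is absent, so JalZ is inactive.
Homoserine is absent, so CilR is inactive.
With no repressor bound, *holZ* is transcribed.
→ *holZ* is ON.
Fe²⁺ is absent, so DulC is active.
With repressor DulC bound, *gixH* is not transcribed.
So GixH is not produced.
Norleucine is absent, so CilB is inactive.
With no repressor bound, *cilT* is transcribed.
So CilT is produced and active.
No repressor is bound and CilT is active, so *kulW* is transcribed.
→ *kulW* is ON.
3 of the 4 genes are transcribed.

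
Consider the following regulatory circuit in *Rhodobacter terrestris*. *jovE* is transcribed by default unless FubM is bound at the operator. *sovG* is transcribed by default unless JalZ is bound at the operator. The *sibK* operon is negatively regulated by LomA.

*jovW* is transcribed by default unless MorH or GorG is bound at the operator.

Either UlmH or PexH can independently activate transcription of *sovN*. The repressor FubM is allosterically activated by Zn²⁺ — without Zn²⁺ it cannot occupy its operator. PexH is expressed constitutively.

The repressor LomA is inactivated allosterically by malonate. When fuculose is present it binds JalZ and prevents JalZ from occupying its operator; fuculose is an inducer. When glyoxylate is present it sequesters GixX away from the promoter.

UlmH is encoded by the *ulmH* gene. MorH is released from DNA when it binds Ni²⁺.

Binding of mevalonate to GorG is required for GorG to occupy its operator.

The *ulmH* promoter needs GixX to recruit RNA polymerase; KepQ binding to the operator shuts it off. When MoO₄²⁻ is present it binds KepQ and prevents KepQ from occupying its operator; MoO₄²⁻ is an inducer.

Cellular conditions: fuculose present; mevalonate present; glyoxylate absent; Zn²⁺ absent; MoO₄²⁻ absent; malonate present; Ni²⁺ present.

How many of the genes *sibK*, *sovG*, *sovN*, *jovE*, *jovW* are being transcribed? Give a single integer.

Malonate is present, so LomA is inactive.
With no repressor bound, *sibK* is transcribed.
→ *sibK* is ON.
Fuculose is present, so JalZ is inactive.
With no repressor bound, *sovG* is transcribed.
→ *sovG* is ON.
Glyoxylate is absent, so GixX is active.
MoO₄²⁻ is absent, so KepQ is active.
With repressor KepQ bound, *ulmH* is not transcribed.
So UlmH is not produced.
PexH is produced constitutively and is active.
Activator PexH is present, so *sovN* is transcribed.
→ *sovN* is ON.
Zn²⁺ is absent, so FubM is inactive.
With no repressor bound, *jovE* is transcribed.
→ *jovE* is ON.
Ni²⁺ is present, so MorH is inactive.
Mevalonate is present, so GorG is active.
With repressor GorG bound, *jovW* is not transcribed.
→ *jovW* is OFF.
4 of the 5 genes are transcribed.

4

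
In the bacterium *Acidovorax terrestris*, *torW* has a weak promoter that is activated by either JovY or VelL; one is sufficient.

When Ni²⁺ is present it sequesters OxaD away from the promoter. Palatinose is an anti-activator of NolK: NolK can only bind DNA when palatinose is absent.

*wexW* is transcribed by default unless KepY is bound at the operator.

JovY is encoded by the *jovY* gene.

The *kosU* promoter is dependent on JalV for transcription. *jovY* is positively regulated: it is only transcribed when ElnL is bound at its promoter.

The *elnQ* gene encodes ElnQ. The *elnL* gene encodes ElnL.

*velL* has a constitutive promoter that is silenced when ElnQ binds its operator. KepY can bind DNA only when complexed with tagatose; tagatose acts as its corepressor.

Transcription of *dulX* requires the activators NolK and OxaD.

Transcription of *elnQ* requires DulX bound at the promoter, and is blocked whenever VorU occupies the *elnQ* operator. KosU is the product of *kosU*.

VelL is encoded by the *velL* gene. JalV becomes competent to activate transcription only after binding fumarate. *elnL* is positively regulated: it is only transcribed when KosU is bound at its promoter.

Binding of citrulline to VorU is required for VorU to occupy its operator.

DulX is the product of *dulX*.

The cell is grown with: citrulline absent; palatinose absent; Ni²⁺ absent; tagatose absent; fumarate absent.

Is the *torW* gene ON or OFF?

OFF

Fumarate is absent, so JalV is inactive.
Required activator JalV is absent, so *kosU* is not transcribed.
So KosU is not produced.
Required activator KosU is absent, so *elnL* is not transcribed.
So ElnL is not produced.
Required activator ElnL is absent, so *jovY* is not transcribed.
So JovY is not produced.
Palatinose is absent, so NolK is active.
Ni²⁺ is absent, so OxaD is active.
No repressor is bound and NolK and OxaD are active, so *dulX* is transcribed.
So DulX is produced and active.
Citrulline is absent, so VorU is inactive.
No repressor is bound and DulX is active, so *elnQ* is transcribed.
So ElnQ is produced and active.
With repressor ElnQ bound, *velL* is not transcribed.
So VelL is not produced.
No activator is available at the *torW* promoter, so *torW* is not transcribed.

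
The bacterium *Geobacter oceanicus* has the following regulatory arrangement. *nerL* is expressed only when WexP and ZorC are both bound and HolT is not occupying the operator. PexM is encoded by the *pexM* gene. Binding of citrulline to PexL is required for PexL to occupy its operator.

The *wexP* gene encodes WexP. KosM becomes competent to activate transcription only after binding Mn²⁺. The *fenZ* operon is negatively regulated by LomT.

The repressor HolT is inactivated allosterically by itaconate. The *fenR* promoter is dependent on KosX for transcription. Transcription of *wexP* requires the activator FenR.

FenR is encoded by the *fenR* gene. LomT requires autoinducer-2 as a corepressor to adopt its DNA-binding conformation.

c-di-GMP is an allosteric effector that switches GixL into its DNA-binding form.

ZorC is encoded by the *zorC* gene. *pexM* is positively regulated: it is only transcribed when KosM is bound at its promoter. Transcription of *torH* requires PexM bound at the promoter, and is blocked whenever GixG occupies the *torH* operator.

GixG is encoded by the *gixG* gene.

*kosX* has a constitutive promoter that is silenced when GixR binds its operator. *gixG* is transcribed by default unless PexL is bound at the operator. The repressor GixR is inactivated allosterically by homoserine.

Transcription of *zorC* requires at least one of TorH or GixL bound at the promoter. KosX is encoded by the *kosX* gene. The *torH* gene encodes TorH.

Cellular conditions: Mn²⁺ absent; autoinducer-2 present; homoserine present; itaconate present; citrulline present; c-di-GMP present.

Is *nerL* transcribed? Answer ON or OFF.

Homoserine is present, so GixR is inactive.
With no repressor bound, *kosX* is transcribed.
So KosX is produced and active.
No repressor is bound and KosX is active, so *fenR* is transcribed.
So FenR is produced and active.
No repressor is bound and FenR is active, so *wexP* is transcribed.
So WexP is produced and active.
Itaconate is present, so HolT is inactive.
Citrulline is present, so PexL is active.
With repressor PexL bound, *gixG* is not transcribed.
So GixG is not produced.
Mn²⁺ is absent, so KosM is inactive.
Required activator KosM is absent, so *pexM* is not transcribed.
So PexM is not produced.
Required activator PexM is absent, so *torH* is not transcribed.
So TorH is not produced.
c-di-GMP is present, so GixL is active.
Activator GixL is present, so *zorC* is transcribed.
So ZorC is produced and active.
No repressor is bound and WexP and ZorC are active, so *nerL* is transcribed.

ON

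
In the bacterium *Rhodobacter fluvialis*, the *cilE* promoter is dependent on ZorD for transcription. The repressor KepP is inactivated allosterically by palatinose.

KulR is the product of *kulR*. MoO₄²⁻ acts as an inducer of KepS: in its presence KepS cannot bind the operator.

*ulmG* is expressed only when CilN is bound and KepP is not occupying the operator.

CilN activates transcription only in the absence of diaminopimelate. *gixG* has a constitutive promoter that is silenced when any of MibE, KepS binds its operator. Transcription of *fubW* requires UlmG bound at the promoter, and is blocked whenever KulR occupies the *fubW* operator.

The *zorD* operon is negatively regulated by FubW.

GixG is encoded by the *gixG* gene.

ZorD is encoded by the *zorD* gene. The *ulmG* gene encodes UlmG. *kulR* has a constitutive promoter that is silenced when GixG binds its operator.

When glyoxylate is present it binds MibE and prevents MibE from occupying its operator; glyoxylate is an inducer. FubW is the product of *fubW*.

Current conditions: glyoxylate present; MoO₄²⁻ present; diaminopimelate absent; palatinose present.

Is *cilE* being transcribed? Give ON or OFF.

OFF

Glyoxylate is present, so MibE is inactive.
MoO₄²⁻ is present, so KepS is inactive.
With no repressor bound, *gixG* is transcribed.
So GixG is produced and active.
With repressor GixG bound, *kulR* is not transcribed.
So KulR is not produced.
Diaminopimelate is absent, so CilN is active.
Palatinose is present, so KepP is inactive.
No repressor is bound and CilN is active, so *ulmG* is transcribed.
So UlmG is produced and active.
No repressor is bound and UlmG is active, so *fubW* is transcribed.
So FubW is produced and active.
With repressor FubW bound, *zorD* is not transcribed.
So ZorD is not produced.
Required activator ZorD is absent, so *cilE* is not transcribed.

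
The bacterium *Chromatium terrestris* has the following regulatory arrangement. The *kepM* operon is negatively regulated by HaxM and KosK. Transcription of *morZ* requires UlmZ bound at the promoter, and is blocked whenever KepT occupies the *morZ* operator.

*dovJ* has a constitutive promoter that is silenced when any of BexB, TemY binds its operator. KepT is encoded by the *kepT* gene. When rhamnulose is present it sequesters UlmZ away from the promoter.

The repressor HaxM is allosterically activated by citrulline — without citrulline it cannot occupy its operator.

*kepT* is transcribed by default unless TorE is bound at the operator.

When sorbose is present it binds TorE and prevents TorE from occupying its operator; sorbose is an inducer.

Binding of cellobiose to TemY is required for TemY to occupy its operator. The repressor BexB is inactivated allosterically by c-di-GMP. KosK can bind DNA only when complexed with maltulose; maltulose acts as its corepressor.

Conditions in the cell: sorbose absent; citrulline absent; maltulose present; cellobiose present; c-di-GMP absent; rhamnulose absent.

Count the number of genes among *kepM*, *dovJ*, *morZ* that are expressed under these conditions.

Citrulline is absent, so HaxM is inactive.
Maltulose is present, so KosK is active.
With repressor KosK bound, *kepM* is not transcribed.
→ *kepM* is OFF.
c-di-GMP is absent, so BexB is active.
Cellobiose is present, so TemY is active.
With repressor BexB bound, *dovJ* is not transcribed.
→ *dovJ* is OFF.
Rhamnulose is absent, so UlmZ is active.
Sorbose is absent, so TorE is active.
With repressor TorE bound, *kepT* is not transcribed.
So KepT is not produced.
No repressor is bound and UlmZ is active, so *morZ* is transcribed.
→ *morZ* is ON.
1 of the 3 genes is transcribed.

1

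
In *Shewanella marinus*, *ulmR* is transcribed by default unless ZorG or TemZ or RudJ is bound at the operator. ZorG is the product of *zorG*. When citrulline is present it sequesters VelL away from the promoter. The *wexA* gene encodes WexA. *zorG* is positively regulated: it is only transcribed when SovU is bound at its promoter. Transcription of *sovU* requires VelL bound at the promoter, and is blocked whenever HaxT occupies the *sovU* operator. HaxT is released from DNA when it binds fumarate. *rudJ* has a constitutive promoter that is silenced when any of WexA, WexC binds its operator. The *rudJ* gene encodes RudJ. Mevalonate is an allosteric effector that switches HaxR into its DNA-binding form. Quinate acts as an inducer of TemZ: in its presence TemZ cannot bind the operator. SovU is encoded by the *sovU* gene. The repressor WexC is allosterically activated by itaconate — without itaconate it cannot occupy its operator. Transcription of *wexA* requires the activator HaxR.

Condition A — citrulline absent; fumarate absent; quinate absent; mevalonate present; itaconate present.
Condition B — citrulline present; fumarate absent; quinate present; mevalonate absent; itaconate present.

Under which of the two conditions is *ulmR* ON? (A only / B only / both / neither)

B only

Condition A:
Citrulline is absent, so VelL is active.
Fumarate is absent, so HaxT is active.
With repressor HaxT bound, *sovU* is not transcribed.
So SovU is not produced.
Required activator SovU is absent, so *zorG* is not transcribed.
So ZorG is not produced.
Quinate is absent, so TemZ is active.
Mevalonate is present, so HaxR is active.
No repressor is bound and HaxR is active, so *wexA* is transcribed.
So WexA is produced and active.
Itaconate is present, so WexC is active.
With repressor WexA bound, *rudJ* is not transcribed.
So RudJ is not produced.
With repressor TemZ bound, *ulmR* is not transcribed.
→ *ulmR* is OFF in A.
Condition B:
Citrulline is present, so VelL is inactive.
Fumarate is absent, so HaxT is active.
With repressor HaxT bound, *sovU* is not transcribed.
So SovU is not produced.
Required activator SovU is absent, so *zorG* is not transcribed.
So ZorG is not produced.
Quinate is present, so TemZ is inactive.
Mevalonate is absent, so HaxR is inactive.
Required activator HaxR is absent, so *wexA* is not transcribed.
So WexA is not produced.
Itaconate is present, so WexC is active.
With repressor WexC bound, *rudJ* is not transcribed.
So RudJ is not produced.
With no repressor bound, *ulmR* is transcribed.
→ *ulmR* is ON in B.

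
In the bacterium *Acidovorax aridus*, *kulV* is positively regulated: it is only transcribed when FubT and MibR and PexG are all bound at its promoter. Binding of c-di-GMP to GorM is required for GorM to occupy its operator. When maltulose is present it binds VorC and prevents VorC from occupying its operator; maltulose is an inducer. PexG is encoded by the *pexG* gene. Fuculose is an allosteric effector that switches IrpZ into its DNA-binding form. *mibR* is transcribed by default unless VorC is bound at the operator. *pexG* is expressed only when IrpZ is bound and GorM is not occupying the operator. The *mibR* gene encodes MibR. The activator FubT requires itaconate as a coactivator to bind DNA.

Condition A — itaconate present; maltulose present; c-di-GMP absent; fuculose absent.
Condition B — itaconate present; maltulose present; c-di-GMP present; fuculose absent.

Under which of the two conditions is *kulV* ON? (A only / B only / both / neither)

neither

Condition A:
Itaconate is present, so FubT is active.
Maltulose is present, so VorC is inactive.
With no repressor bound, *mibR* is transcribed.
So MibR is produced and active.
c-di-GMP is absent, so GorM is inactive.
Fuculose is absent, so IrpZ is inactive.
Required activator IrpZ is absent, so *pexG* is not transcribed.
So PexG is not produced.
Required activator PexG is absent, so *kulV* is not transcribed.
→ *kulV* is OFF in A.
Condition B:
Itaconate is present, so FubT is active.
Maltulose is present, so VorC is inactive.
With no repressor bound, *mibR* is transcribed.
So MibR is produced and active.
c-di-GMP is present, so GorM is active.
Fuculose is absent, so IrpZ is inactive.
With repressor GorM bound, *pexG* is not transcribed.
So PexG is not produced.
Required activator PexG is absent, so *kulV* is not transcribed.
→ *kulV* is OFF in B.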